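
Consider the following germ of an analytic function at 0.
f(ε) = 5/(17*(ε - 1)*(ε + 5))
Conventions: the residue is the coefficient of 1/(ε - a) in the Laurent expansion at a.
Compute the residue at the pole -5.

The residue is -5/102.

At the order-1 pole -5 set g(ε) = (ε - (-5))*f(ε) = 5/(17*(ε - 1)).
Simple pole: residue = g(a) at a = -5, which is -5/102.


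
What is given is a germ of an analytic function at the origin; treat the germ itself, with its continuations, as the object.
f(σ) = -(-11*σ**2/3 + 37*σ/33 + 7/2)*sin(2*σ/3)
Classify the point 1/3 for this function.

The point is a regular point.

There is no denominator, hence no pole anywhere.
The factor -sin(2*σ/3) is entire.
So the germ continues analytically to 1/3.


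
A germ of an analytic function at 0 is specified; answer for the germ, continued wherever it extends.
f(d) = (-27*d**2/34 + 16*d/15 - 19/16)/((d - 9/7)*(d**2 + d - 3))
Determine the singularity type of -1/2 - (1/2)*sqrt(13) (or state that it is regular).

The point is a pole of order 1.

The denominator factor d**2 + d - 3 vanishes at -1/2 - (1/2)*sqrt(13) and appears to the power 1; the numerator there equals -18361/4080 - (949/1020)*sqrt(13), nonzero, and no other factor vanishes.
Hence a pole whose order is the multiplicity, 1.


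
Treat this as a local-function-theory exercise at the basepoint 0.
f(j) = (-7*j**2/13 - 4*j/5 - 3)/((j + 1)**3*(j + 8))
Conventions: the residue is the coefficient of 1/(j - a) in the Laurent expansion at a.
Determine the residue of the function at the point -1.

The residue is -2019/22295.

At the order-3 pole -1 set g(j) = (j - (-1))^3*f(j) = (-7*j**2/13 - 4*j/5 - 3)/(j + 8).
Order-3 pole: residue = g''(a)/2; g''(-1) = -4038/22295, so the residue is -2019/22295.


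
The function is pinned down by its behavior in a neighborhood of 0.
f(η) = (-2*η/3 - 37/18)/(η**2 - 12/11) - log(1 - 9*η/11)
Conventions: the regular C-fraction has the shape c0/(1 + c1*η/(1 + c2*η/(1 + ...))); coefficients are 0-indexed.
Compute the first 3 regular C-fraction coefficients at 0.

Taylor coefficients (expand at 0): a_0 = 407/216, a_1 = 283/198, a_2 = 646693/313632.
c0 = a_0 = 407/216. Peel one level at a time: if S = 1 + c*η/S' with S'(0) = 1, then c is the η-coefficient of S and S' = c*η/(S - 1).
S_1 = c0/f = 1 + (-3396/4477)*η + (-124810259/240522348)*η^2 + ...; c1 = -3396/4477.
S_2 = c1*η/(S_1 - 1) = 1 + (-124810259/182446704)*η + ...; c2 = -124810259/182446704.

The regular C-fraction coefficients are [407/216, -3396/4477, -124810259/182446704].


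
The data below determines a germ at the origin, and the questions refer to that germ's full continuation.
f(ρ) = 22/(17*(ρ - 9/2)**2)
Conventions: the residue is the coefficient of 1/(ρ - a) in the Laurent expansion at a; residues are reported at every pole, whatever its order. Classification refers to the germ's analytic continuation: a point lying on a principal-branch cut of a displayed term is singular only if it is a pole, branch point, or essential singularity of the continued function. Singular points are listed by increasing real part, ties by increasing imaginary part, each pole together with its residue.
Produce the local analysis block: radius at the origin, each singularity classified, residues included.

Denominator factor (ρ - 9/2)^2: pole of order 2 at 9/2, modulus 9/2.
The radius of convergence is the smallest modulus among the singular points: 9/2.
At the order-2 pole 9/2 set g(ρ) = (ρ - (9/2))^2*f(ρ) = 22/17.
Order-2 pole: residue = g'(a); g'(9/2) = 0, so the residue is 0.

Radius of convergence at 0: 9/2.
At 9/2: a pole of order 2; residue 0.


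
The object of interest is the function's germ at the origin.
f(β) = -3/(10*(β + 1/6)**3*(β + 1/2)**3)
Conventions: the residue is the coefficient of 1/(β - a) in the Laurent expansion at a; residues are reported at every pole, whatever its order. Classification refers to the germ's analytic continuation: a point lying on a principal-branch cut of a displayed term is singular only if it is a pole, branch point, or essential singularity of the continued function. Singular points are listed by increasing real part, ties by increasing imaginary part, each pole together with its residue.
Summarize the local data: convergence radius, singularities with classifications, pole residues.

Denominator factor (β + 1/2)^3: pole of order 3 at -1/2, modulus 1/2.
Denominator factor (β + 1/6)^3: pole of order 3 at -1/6, modulus 1/6.
The radius of convergence is the smallest modulus among the singular points: 1/6.
At the order-3 pole -1/2 set g(β) = (β - (-1/2))^3*f(β) = -3/(10*(β + 1/6)**3).
Order-3 pole: residue = g''(a)/2; g''(-1/2) = 4374/5, so the residue is 2187/5.
At the order-3 pole -1/6 set g(β) = (β - (-1/6))^3*f(β) = -3/(10*(β + 1/2)**3).
Order-3 pole: residue = g''(a)/2; g''(-1/6) = -4374/5, so the residue is -2187/5.
List the singular points by increasing real part (a conjugate pair: the negative imaginary part first).

Radius of convergence at 0: 1/6.
At -1/2: a pole of order 3; residue 2187/5.
At -1/6: a pole of order 3; residue -2187/5.


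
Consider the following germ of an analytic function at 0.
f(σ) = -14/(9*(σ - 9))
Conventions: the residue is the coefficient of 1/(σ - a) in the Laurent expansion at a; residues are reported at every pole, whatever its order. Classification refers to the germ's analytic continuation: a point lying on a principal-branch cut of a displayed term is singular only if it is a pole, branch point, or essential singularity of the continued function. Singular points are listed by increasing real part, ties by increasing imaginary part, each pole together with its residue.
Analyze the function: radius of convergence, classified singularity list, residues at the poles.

Denominator factor (σ - 9): pole of order 1 at 9, modulus 9.
The radius of convergence is the smallest modulus among the singular points: 9.
At the order-1 pole 9 set g(σ) = (σ - (9))*f(σ) = -14/9.
Simple pole: residue = g(a) at a = 9, which is -14/9.

Radius of convergence at 0: 9.
At 9: a pole of order 1; residue -14/9.


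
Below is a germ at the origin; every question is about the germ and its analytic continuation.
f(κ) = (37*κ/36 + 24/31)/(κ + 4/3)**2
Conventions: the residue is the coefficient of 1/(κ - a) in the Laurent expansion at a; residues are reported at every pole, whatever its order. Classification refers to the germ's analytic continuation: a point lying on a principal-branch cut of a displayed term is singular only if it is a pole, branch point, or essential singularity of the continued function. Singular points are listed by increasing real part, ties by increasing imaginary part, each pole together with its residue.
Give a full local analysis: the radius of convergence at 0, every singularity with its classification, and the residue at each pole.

Denominator factor (κ + 4/3)^2: pole of order 2 at -4/3, modulus 4/3.
The radius of convergence is the smallest modulus among the singular points: 4/3.
At the order-2 pole -4/3 set g(κ) = (κ - (-4/3))^2*f(κ) = 37*κ/36 + 24/31.
Order-2 pole: residue = g'(a); g'(-4/3) = 37/36, so the residue is 37/36.

Radius of convergence at 0: 4/3.
At -4/3: a pole of order 2; residue 37/36.


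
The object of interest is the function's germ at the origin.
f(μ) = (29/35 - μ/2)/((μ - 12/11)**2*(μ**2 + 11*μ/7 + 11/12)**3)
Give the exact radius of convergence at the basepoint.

The radius of convergence is (1/6)*sqrt(33).

Denominator factor (μ**2 + 11*μ/7 + 11/12)^3: discriminant -176/147, complex-conjugate roots (-11/14) + ((2/21)*sqrt(33))*i and (-11/14) - ((2/21)*sqrt(33))*i; poles of order 3, moduli (1/6)*sqrt(33) and (1/6)*sqrt(33).
Denominator factor (μ - 12/11)^2: pole of order 2 at 12/11, modulus 12/11.
The radius of convergence is the smallest modulus among the singular points: (1/6)*sqrt(33).


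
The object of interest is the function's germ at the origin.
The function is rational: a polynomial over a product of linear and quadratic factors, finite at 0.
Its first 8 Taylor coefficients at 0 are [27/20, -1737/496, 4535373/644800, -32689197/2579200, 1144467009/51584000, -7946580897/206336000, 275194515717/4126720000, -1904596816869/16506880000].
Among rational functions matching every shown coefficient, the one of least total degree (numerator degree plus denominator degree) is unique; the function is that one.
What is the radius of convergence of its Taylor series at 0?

The radius of convergence is 5/4 - (1/12)*sqrt(65).

No rational of total degree below 4 reproduces all 8 coefficients; solving the [2/2] Pade equations on them gives f(r) = (16*r**2/39 - 16*r/31 + 3/2)/(r**2 + 5*r/2 + 10/9), whose expansion matches every shown term.
Denominator factor (r**2 + 5*r/2 + 10/9): discriminant 65/36, real irrational roots -5/4 + (1/12)*sqrt(65) and -5/4 - (1/12)*sqrt(65); poles of order 1, moduli 5/4 - (1/12)*sqrt(65) and 5/4 + (1/12)*sqrt(65).
The radius of convergence is the smallest modulus among the singular points: 5/4 - (1/12)*sqrt(65).


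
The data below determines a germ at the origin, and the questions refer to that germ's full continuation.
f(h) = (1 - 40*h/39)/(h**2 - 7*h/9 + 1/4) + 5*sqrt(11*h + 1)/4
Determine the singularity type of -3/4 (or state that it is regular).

Denominator factors: h**2 - 7*h/9 + 1/4 = 67/48 at h = -3/4 — none vanishes.
Branch term sqrt(1 - h/(-1/11)): argument at -3/4 is -29/4, nonzero, so -3/4 is not its branch point (a point on a principal cut is still regular for the continued germ).
So the germ continues analytically to -3/4.

The point is a regular point.


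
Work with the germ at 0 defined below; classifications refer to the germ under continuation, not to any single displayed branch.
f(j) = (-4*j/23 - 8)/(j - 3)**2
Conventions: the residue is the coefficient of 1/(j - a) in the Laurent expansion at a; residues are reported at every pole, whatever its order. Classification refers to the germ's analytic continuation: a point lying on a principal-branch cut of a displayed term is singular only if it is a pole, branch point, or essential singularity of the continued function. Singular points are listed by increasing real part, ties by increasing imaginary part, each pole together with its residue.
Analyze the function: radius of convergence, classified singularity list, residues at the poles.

Radius of convergence at 0: 3.
At 3: a pole of order 2; residue -4/23.

Denominator factor (j - 3)^2: pole of order 2 at 3, modulus 3.
The radius of convergence is the smallest modulus among the singular points: 3.
At the order-2 pole 3 set g(j) = (j - (3))^2*f(j) = -4*j/23 - 8.
Order-2 pole: residue = g'(a); g'(3) = -4/23, so the residue is -4/23.


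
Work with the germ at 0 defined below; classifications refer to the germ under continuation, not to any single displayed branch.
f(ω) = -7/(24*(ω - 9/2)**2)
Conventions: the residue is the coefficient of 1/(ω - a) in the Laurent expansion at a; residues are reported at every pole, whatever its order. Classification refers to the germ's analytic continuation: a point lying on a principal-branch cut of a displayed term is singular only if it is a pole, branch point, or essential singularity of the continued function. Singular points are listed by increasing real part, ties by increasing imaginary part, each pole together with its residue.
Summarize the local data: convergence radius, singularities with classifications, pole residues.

Denominator factor (ω - 9/2)^2: pole of order 2 at 9/2, modulus 9/2.
The radius of convergence is the smallest modulus among the singular points: 9/2.
At the order-2 pole 9/2 set g(ω) = (ω - (9/2))^2*f(ω) = -7/24.
Order-2 pole: residue = g'(a); g'(9/2) = 0, so the residue is 0.

Radius of convergence at 0: 9/2.
At 9/2: a pole of order 2; residue 0.


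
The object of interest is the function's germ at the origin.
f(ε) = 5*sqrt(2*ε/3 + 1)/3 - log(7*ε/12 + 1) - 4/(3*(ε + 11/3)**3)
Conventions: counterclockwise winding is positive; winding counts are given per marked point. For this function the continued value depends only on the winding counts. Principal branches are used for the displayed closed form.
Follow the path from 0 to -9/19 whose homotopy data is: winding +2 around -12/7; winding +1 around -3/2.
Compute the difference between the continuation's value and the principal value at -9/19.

The rational part is single-valued and drops out of the difference; each branch term changes only by its own monodromy.
(5/3)*sqrt(1 - ε/(-3/2)): winding +1 is odd, the square root flips sign, contributing -2*(5/3)*sqrt(1 - (-9/19)/(-3/2)) = -2*(5/3)*sqrt(13/19) = -(10/57)*sqrt(247).
(-1)*log(1 - ε/(-12/7)): each positive loop around -12/7 adds 2*pi*i to the log, so winding +2 contributes (-1)*(2)*2*pi*i = -(4)*pi*i.
Summing the contributions at ε = -9/19 gives (-(10/57)*sqrt(247)) - ((4)*pi)*i.

Continued minus principal equals (-(10/57)*sqrt(247)) - ((4)*pi)*i.


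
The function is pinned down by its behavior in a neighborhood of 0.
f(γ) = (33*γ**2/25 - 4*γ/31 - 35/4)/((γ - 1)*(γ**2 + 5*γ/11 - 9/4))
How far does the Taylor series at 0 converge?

The radius of convergence is 1.

Denominator factor (γ**2 + 5*γ/11 - 9/4): discriminant 1114/121, real irrational roots -5/22 + (1/22)*sqrt(1114) and -5/22 - (1/22)*sqrt(1114); poles of order 1, moduli -5/22 + (1/22)*sqrt(1114) and 5/22 + (1/22)*sqrt(1114).
Denominator factor (γ - 1): pole of order 1 at 1, modulus 1.
The radius of convergence is the smallest modulus among the singular points: 1.


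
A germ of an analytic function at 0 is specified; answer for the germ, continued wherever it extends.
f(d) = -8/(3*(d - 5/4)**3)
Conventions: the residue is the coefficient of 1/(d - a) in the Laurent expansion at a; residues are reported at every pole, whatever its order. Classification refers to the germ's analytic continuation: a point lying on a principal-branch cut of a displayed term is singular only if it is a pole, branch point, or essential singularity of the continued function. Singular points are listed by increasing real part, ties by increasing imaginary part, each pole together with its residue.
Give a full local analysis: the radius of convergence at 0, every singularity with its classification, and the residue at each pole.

Denominator factor (d - 5/4)^3: pole of order 3 at 5/4, modulus 5/4.
The radius of convergence is the smallest modulus among the singular points: 5/4.
At the order-3 pole 5/4 set g(d) = (d - (5/4))^3*f(d) = -8/3.
Order-3 pole: residue = g''(a)/2; g''(5/4) = 0, so the residue is 0.

Radius of convergence at 0: 5/4.
At 5/4: a pole of order 3; residue 0.


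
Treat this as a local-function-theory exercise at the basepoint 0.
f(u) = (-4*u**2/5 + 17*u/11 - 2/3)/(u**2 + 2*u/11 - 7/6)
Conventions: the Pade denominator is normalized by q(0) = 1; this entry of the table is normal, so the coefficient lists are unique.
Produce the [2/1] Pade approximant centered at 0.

The Pade approximant has numerator coefficients [4/7, -154656/218141, -15453/99155]; denominator coefficients [1, 402093/436282].

Taylor coefficients needed (expand at 0): a_0 = 4/7, a_1 = -666/539, a_2 = 203976/207515, a_3 = -14475348/15978655.
Write the denominator as Q(u) = 1 + q1*u. Requiring Q*f - P = O(u^4) with deg P <= 2 kills the coefficients of u^3..u^3 in Q*f:
  u^3: a_3 + q1*a_2 = 0, i.e. -14475348/15978655 + (203976/207515)*q1 = 0.
Solving this linear system: q1 = 402093/436282.
The numerator is Q*f truncated at degree 2: P0 = a_0 = 4/7; P1 = a_1 + q1*a_0 = -154656/218141; P2 = a_2 + q1*a_1 = -15453/99155.


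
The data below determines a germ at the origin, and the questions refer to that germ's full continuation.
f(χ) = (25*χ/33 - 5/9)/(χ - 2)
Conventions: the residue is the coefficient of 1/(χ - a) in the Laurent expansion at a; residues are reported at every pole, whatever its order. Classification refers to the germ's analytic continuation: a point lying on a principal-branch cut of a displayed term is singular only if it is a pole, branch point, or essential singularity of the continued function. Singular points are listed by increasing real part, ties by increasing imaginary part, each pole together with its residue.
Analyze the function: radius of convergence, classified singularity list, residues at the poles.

Radius of convergence at 0: 2.
At 2: a pole of order 1; residue 95/99.

Denominator factor (χ - 2): pole of order 1 at 2, modulus 2.
The radius of convergence is the smallest modulus among the singular points: 2.
At the order-1 pole 2 set g(χ) = (χ - (2))*f(χ) = 25*χ/33 - 5/9.
Simple pole: residue = g(a) at a = 2, which is 95/99.


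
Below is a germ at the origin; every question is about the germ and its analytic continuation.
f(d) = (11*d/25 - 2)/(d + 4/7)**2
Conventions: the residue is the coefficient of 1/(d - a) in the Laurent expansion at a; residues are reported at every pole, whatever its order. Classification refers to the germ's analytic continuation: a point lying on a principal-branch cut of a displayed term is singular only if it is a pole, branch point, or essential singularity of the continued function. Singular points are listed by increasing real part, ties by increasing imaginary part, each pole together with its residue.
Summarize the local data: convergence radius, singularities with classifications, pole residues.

Radius of convergence at 0: 4/7.
At -4/7: a pole of order 2; residue 11/25.

Denominator factor (d + 4/7)^2: pole of order 2 at -4/7, modulus 4/7.
The radius of convergence is the smallest modulus among the singular points: 4/7.
At the order-2 pole -4/7 set g(d) = (d - (-4/7))^2*f(d) = 11*d/25 - 2.
Order-2 pole: residue = g'(a); g'(-4/7) = 11/25, so the residue is 11/25.


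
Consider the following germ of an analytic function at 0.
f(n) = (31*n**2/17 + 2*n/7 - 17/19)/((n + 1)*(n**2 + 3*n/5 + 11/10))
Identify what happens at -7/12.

The point is a regular point.

Denominator factors: n**2 + 3*n/5 + 11/10 = 157/144 at n = -7/12; n + 1 = 5/12 at n = -7/12 — none vanishes.
So the germ continues analytically to -7/12.


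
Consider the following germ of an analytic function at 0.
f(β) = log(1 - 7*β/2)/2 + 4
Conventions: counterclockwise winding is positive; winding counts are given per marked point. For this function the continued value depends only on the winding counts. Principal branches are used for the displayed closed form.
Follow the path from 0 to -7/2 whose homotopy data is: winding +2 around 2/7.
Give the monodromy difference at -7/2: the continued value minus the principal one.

Continued minus principal equals (2)*pi*i.

The rational part is single-valued and drops out of the difference; each branch term changes only by its own monodromy.
(1/2)*log(1 - β/(2/7)): each positive loop around 2/7 adds 2*pi*i to the log, so winding +2 contributes (1/2)*(2)*2*pi*i = (2)*pi*i.
Summing the contributions at β = -7/2 gives (2)*pi*i.


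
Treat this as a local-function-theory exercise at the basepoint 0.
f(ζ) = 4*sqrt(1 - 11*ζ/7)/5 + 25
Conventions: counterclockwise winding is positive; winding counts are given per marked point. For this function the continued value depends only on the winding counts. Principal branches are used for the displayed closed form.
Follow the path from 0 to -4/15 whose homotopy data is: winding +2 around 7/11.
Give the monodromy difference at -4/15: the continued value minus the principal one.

The rational part is single-valued and drops out of the difference; each branch term changes only by its own monodromy.
(4/5)*sqrt(1 - ζ/(7/11)): winding +2 is even, the square root returns to the same sheet, contribution 0.
Summing the contributions at ζ = -4/15 gives 0.

Continued minus principal equals 0.


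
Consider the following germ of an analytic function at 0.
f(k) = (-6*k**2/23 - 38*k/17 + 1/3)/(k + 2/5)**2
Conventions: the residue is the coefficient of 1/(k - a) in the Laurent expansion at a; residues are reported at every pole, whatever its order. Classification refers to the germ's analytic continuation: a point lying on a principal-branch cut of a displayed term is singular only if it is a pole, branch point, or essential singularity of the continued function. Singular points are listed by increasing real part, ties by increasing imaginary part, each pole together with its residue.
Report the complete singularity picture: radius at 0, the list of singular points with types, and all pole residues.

Radius of convergence at 0: 2/5.
At -2/5: a pole of order 2; residue -3962/1955.

Denominator factor (k + 2/5)^2: pole of order 2 at -2/5, modulus 2/5.
The radius of convergence is the smallest modulus among the singular points: 2/5.
At the order-2 pole -2/5 set g(k) = (k - (-2/5))^2*f(k) = -6*k**2/23 - 38*k/17 + 1/3.
Order-2 pole: residue = g'(a); g'(-2/5) = -3962/1955, so the residue is -3962/1955.


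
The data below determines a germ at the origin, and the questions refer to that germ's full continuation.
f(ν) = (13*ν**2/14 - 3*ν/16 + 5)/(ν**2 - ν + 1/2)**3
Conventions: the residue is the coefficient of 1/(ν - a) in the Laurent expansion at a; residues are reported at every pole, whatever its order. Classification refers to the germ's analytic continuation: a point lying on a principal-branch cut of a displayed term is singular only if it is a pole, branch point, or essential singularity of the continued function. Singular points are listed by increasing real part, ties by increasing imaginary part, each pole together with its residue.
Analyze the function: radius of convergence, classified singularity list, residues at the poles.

Radius of convergence at 0: (1/2)*sqrt(2).
At (1/2) - (1/2)*i: a pole of order 3; residue (3505/112)*i.
At (1/2) + (1/2)*i: a pole of order 3; residue -(3505/112)*i.


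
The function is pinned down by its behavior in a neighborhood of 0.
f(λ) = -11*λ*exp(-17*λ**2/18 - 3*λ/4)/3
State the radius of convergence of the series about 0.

The radius of convergence is infinite.

The factor exp(-17*λ**2/18 - 3*λ/4) is entire and contributes no finite singular point.
The polynomial part has no poles.
No finite singular points: the Taylor series at 0 converges everywhere.


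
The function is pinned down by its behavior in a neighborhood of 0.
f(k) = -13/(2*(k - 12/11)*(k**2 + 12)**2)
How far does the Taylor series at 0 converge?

Denominator factor (k**2 + 12)^2: discriminant -48, complex-conjugate roots ((2)*sqrt(3))*i and -((2)*sqrt(3))*i; poles of order 2, moduli (2)*sqrt(3) and (2)*sqrt(3).
Denominator factor (k - 12/11): pole of order 1 at 12/11, modulus 12/11.
The radius of convergence is the smallest modulus among the singular points: 12/11.

The radius of convergence is 12/11.


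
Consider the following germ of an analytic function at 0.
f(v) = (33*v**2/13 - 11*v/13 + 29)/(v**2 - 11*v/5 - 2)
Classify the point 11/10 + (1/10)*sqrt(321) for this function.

The denominator factor v**2 - 11*v/5 - 2 vanishes at 11/10 + (1/10)*sqrt(321) and appears to the power 1; the numerator there equals 12769/325 + (154/325)*sqrt(321), nonzero, and no other factor vanishes.
Hence a pole whose order is the multiplicity, 1.

The point is a pole of order 1.


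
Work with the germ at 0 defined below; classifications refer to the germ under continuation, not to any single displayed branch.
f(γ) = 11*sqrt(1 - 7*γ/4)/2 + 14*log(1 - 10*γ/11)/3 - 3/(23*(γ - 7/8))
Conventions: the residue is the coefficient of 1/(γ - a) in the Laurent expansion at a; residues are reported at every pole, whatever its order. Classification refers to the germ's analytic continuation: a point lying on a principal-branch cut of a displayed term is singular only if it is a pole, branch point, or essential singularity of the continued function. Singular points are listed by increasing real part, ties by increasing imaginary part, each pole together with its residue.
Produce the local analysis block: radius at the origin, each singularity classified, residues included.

Radius of convergence at 0: 4/7.
At 4/7: an algebraic (square-root) branch point.
At 7/8: a pole of order 1; residue -3/23.
At 11/10: a logarithmic branch point.

Denominator factor (γ - 7/8): pole of order 1 at 7/8, modulus 7/8.
Branch term (14/3)*log(1 - γ/(11/10)): its argument vanishes at γ = 11/10, a logarithmic branch point, modulus 11/10.
Branch term (11/2)*sqrt(1 - γ/(4/7)): its argument vanishes at γ = 4/7, a square-root branch point, modulus 4/7.
The radius of convergence is the smallest modulus among the singular points: 4/7.
The branch terms are analytic at 7/8 and contribute nothing to the residue; only the rational part matters.
At the order-1 pole 7/8 set g(γ) = (γ - (7/8))*(rational part) = -3/23.
Simple pole: residue = g(a) at a = 7/8, which is -3/23.
List the singular points by increasing real part (a conjugate pair: the negative imaginary part first).


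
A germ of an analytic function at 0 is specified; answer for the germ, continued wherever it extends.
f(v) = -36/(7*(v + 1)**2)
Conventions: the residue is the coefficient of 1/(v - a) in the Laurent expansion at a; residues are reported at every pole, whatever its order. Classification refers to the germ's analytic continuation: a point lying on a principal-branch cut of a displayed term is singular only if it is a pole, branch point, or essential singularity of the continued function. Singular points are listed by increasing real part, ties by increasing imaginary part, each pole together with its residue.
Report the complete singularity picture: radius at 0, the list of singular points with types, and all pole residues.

Radius of convergence at 0: 1.
At -1: a pole of order 2; residue 0.

Denominator factor (v + 1)^2: pole of order 2 at -1, modulus 1.
The radius of convergence is the smallest modulus among the singular points: 1.
At the order-2 pole -1 set g(v) = (v - (-1))^2*f(v) = -36/7.
Order-2 pole: residue = g'(a); g'(-1) = 0, so the residue is 0.


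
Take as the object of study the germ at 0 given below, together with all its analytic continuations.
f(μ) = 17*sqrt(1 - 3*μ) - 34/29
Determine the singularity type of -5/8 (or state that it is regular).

There is no denominator, hence no pole anywhere.
Branch term sqrt(1 - μ/(1/3)): argument at -5/8 is 23/8, nonzero, so -5/8 is not its branch point (a point on a principal cut is still regular for the continued germ).
So the germ continues analytically to -5/8.

The point is a regular point.


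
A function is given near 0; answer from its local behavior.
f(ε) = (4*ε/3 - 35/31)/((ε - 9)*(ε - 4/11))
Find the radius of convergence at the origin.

Denominator factor (ε - 4/11): pole of order 1 at 4/11, modulus 4/11.
Denominator factor (ε - 9): pole of order 1 at 9, modulus 9.
The radius of convergence is the smallest modulus among the singular points: 4/11.

The radius of convergence is 4/11.


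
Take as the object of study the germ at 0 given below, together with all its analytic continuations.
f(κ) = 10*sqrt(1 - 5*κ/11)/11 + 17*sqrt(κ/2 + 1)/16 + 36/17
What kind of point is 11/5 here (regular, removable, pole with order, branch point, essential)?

The point is an algebraic (square-root) branch point.

The term (10/11)*sqrt(1 - κ/(11/5)) has argument 1 - 11/5/(11/5) = 0 at 11/5: a square-root (algebraic, two-sheeted) branch point; the remaining terms are analytic or single-valued there.


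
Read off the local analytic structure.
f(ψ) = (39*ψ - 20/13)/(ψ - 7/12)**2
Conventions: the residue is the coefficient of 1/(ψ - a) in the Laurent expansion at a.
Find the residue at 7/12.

At the order-2 pole 7/12 set g(ψ) = (ψ - (7/12))^2*f(ψ) = 39*ψ - 20/13.
Order-2 pole: residue = g'(a); g'(7/12) = 39, so the residue is 39.

The residue is 39.


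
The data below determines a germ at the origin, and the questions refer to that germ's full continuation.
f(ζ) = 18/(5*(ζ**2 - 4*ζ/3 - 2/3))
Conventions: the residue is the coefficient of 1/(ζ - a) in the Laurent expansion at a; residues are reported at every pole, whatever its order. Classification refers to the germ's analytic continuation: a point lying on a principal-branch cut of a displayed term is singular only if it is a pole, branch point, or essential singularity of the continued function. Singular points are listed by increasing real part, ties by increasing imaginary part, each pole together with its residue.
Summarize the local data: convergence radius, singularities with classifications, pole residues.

Radius of convergence at 0: -2/3 + (1/3)*sqrt(10).
At 2/3 - (1/3)*sqrt(10): a pole of order 1; residue -(27/50)*sqrt(10).
At 2/3 + (1/3)*sqrt(10): a pole of order 1; residue (27/50)*sqrt(10).

Denominator factor (ζ**2 - 4*ζ/3 - 2/3): discriminant 40/9, real irrational roots 2/3 + (1/3)*sqrt(10) and 2/3 - (1/3)*sqrt(10); poles of order 1, moduli 2/3 + (1/3)*sqrt(10) and -2/3 + (1/3)*sqrt(10).
The radius of convergence is the smallest modulus among the singular points: -2/3 + (1/3)*sqrt(10).
The factor ζ**2 - 4*ζ/3 - 2/3 splits as (ζ - a)(ζ - a') with a = 2/3 - (1/3)*sqrt(10), a' = 2/3 + (1/3)*sqrt(10). At the order-1 pole a set g(ζ) = (ζ - a)*f(ζ) = [18/5] / (ζ - a').
Simple pole: residue = g(a) at a = 2/3 - (1/3)*sqrt(10), which is -(27/50)*sqrt(10).
The factor ζ**2 - 4*ζ/3 - 2/3 splits as (ζ - a)(ζ - a') with a = 2/3 + (1/3)*sqrt(10), a' = 2/3 - (1/3)*sqrt(10). At the order-1 pole a set g(ζ) = (ζ - a)*f(ζ) = [18/5] / (ζ - a').
Simple pole: residue = g(a) at a = 2/3 + (1/3)*sqrt(10), which is (27/50)*sqrt(10).
List the singular points by increasing real part (a conjugate pair: the negative imaginary part first).


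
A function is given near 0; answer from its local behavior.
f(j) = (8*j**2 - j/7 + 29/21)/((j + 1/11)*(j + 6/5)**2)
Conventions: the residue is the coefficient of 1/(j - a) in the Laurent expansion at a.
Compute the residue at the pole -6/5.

At the order-2 pole -6/5 set g(j) = (j - (-6/5))^2*f(j) = (8*j**2 - j/7 + 29/21)/(j + 1/11).
Order-2 pole: residue = g'(a); g'(-6/5) = 76054/11163, so the residue is 76054/11163.

The residue is 76054/11163.


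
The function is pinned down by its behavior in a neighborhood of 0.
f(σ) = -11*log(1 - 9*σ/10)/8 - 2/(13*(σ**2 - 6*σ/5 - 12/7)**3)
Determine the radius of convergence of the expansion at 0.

The radius of convergence is -3/5 + (11/35)*sqrt(21).

Denominator factor (σ**2 - 6*σ/5 - 12/7)^3: discriminant 1452/175, real irrational roots 3/5 + (11/35)*sqrt(21) and 3/5 - (11/35)*sqrt(21); poles of order 3, moduli 3/5 + (11/35)*sqrt(21) and -3/5 + (11/35)*sqrt(21).
Branch term (-11/8)*log(1 - σ/(10/9)): its argument vanishes at σ = 10/9, a logarithmic branch point, modulus 10/9.
The radius of convergence is the smallest modulus among the singular points: -3/5 + (11/35)*sqrt(21).


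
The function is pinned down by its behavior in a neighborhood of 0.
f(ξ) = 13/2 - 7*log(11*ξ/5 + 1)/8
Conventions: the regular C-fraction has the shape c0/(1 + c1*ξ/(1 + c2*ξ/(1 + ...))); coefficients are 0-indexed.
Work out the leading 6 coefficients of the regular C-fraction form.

The regular C-fraction coefficients are [13/2, 77/260, 209/260, 143/285, 341/570, 418/775].

Taylor coefficients (expand at 0): a_0 = 13/2, a_1 = -77/40, a_2 = 847/400, a_3 = -9317/3000, a_4 = 102487/20000, a_5 = -1127357/125000.
c0 = a_0 = 13/2. Peel one level at a time: if S = 1 + c*ξ/S' with S'(0) = 1, then c is the ξ-coefficient of S and S' = c*ξ/(S - 1).
S_1 = c0/f = 1 + (77/260)*ξ + (-16093/67600)*ξ^2 + ...; c1 = 77/260.
S_2 = c1*ξ/(S_1 - 1) = 1 + (209/260)*ξ + (-121/300)*ξ^2 + ...; c2 = 209/260.
S_3 = c2*ξ/(S_2 - 1) = 1 + (143/285)*ξ + (-48763/162450)*ξ^2 + ...; c3 = 143/285.
S_4 = c3*ξ/(S_3 - 1) = 1 + (341/570)*ξ + (-121/375)*ξ^2 + ...; c4 = 341/570.
S_5 = c4*ξ/(S_4 - 1) = 1 + (418/775)*ξ + ...; c5 = 418/775.


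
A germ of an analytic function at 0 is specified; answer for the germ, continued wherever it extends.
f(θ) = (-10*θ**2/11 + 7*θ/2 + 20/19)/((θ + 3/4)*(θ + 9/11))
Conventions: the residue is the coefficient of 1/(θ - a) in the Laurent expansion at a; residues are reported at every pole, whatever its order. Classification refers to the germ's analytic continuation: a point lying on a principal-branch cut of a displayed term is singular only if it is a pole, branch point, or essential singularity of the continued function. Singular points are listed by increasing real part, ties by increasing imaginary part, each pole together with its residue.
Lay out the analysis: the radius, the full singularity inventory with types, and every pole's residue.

Radius of convergence at 0: 3/4.
At -9/11: a pole of order 1; residue 244754/6897.
At -3/4: a pole of order 1; residue -1742/57.

Denominator factor (θ + 3/4): pole of order 1 at -3/4, modulus 3/4.
Denominator factor (θ + 9/11): pole of order 1 at -9/11, modulus 9/11.
The radius of convergence is the smallest modulus among the singular points: 3/4.
At the order-1 pole -9/11 set g(θ) = (θ - (-9/11))*f(θ) = (-10*θ**2/11 + 7*θ/2 + 20/19)/(θ + 3/4).
Simple pole: residue = g(a) at a = -9/11, which is 244754/6897.
At the order-1 pole -3/4 set g(θ) = (θ - (-3/4))*f(θ) = (-10*θ**2/11 + 7*θ/2 + 20/19)/(θ + 9/11).
Simple pole: residue = g(a) at a = -3/4, which is -1742/57.
List the singular points by increasing real part (a conjugate pair: the negative imaginary part first).


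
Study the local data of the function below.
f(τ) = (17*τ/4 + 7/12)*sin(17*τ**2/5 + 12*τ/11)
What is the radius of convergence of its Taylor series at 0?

The radius of convergence is infinite.

The factor sin(17*τ**2/5 + 12*τ/11) is entire and contributes no finite singular point.
The polynomial part has no poles.
No finite singular points: the Taylor series at 0 converges everywhere.


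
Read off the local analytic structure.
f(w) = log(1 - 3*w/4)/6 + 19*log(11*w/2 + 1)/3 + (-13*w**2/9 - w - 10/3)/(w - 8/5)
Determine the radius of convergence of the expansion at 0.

The radius of convergence is 2/11.

Denominator factor (w - 8/5): pole of order 1 at 8/5, modulus 8/5.
Branch term (1/6)*log(1 - w/(4/3)): its argument vanishes at w = 4/3, a logarithmic branch point, modulus 4/3.
Branch term (19/3)*log(1 - w/(-2/11)): its argument vanishes at w = -2/11, a logarithmic branch point, modulus 2/11.
The radius of convergence is the smallest modulus among the singular points: 2/11.


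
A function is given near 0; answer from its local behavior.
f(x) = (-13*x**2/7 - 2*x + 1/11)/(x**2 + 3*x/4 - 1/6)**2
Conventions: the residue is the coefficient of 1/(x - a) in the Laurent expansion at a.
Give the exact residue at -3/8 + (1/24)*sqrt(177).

The factor x**2 + 3*x/4 - 1/6 splits as (x - a)(x - a') with a = -3/8 + (1/24)*sqrt(177), a' = -3/8 - (1/24)*sqrt(177). At the order-2 pole a set g(x) = (x - a)^2*f(x) = [-13*x**2/7 - 2*x + 1/11] / (x - a')^2.
Order-2 pole: residue = g'(a); g'(-3/8 + (1/24)*sqrt(177)) = -(34016/268037)*sqrt(177), so the residue is -(34016/268037)*sqrt(177).

The residue is -(34016/268037)*sqrt(177).


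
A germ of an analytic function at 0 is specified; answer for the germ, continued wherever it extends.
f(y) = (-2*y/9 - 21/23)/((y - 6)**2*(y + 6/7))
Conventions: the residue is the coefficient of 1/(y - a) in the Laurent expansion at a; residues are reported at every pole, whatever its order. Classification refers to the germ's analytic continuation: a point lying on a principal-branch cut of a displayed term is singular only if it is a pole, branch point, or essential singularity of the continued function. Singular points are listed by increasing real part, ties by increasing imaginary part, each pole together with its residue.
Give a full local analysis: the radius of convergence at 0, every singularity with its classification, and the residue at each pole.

Radius of convergence at 0: 6/7.
At -6/7: a pole of order 1; residue -2443/158976.
At 6: a pole of order 2; residue 2443/158976.

Denominator factor (y + 6/7): pole of order 1 at -6/7, modulus 6/7.
Denominator factor (y - 6)^2: pole of order 2 at 6, modulus 6.
The radius of convergence is the smallest modulus among the singular points: 6/7.
At the order-1 pole -6/7 set g(y) = (y - (-6/7))*f(y) = (-2*y/9 - 21/23)/(y - 6)**2.
Simple pole: residue = g(a) at a = -6/7, which is -2443/158976.
At the order-2 pole 6 set g(y) = (y - (6))^2*f(y) = (-2*y/9 - 21/23)/(y + 6/7).
Order-2 pole: residue = g'(a); g'(6) = 2443/158976, so the residue is 2443/158976.
List the singular points by increasing real part (a conjugate pair: the negative imaginary part first).


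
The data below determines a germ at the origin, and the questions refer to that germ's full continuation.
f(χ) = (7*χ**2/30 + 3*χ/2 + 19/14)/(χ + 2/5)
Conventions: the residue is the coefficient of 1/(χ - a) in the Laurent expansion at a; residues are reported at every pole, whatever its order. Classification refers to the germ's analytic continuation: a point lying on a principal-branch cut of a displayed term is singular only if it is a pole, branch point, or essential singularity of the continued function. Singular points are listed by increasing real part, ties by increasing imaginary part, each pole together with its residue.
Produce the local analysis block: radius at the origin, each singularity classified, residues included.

Radius of convergence at 0: 2/5.
At -2/5: a pole of order 1; residue 4171/5250.

Denominator factor (χ + 2/5): pole of order 1 at -2/5, modulus 2/5.
The radius of convergence is the smallest modulus among the singular points: 2/5.
At the order-1 pole -2/5 set g(χ) = (χ - (-2/5))*f(χ) = 7*χ**2/30 + 3*χ/2 + 19/14.
Simple pole: residue = g(a) at a = -2/5, which is 4171/5250.


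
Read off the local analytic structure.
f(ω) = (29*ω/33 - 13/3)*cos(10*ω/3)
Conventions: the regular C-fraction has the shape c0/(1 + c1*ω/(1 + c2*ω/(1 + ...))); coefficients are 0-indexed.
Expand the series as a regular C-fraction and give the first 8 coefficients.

Taylor coefficients (expand at 0): a_0 = -13/3, a_1 = 29/33, a_2 = 650/27, a_3 = -1450/297, a_4 = -16250/729, a_5 = 36250/8019, a_6 = 162500/19683, a_7 = -362500/216513.
c0 = a_0 = -13/3. Peel one level at a time: if S = 1 + c*ω/S' with S'(0) = 1, then c is the ω-coefficient of S and S' = c*ω/(S - 1).
S_1 = c0/f = 1 + (29/143)*ω + (1030019/184041)*ω^2 + ...; c1 = 29/143.
S_2 = c1*ω/(S_1 - 1) = 1 + (-1030019/37323)*ω + (51500950/68121)*ω^2 + ...; c2 = -1030019/37323.
S_3 = c2*ω/(S_2 - 1) = 1 + (7150/261)*ω + (-127806250/27810513)*ω^2 + ...; c3 = 7150/261.
S_4 = c3*ω/(S_3 - 1) = 1 + (518375/3090057)*ω + (-56129601500/9548452263249)*ω^2 + ...; c4 = 518375/3090057.
S_5 = c4*ω/(S_4 - 1) = 1 + (15484028/441878151)*ω + (22409968967/189565726779)*ω^2 + ...; c5 = 15484028/441878151.
S_6 = c5*ω/(S_5 - 1) = 1 + (-22409968967/6642648012)*ω + (23082693825420373/2157796107943056)*ω^2 + ...; c6 = -22409968967/6642648012.
S_7 = c6*ω/(S_6 - 1) = 1 + (147292717/46452084)*ω + ...; c7 = 147292717/46452084.

The regular C-fraction coefficients are [-13/3, 29/143, -1030019/37323, 7150/261, 518375/3090057, 15484028/441878151, -22409968967/6642648012, 147292717/46452084].


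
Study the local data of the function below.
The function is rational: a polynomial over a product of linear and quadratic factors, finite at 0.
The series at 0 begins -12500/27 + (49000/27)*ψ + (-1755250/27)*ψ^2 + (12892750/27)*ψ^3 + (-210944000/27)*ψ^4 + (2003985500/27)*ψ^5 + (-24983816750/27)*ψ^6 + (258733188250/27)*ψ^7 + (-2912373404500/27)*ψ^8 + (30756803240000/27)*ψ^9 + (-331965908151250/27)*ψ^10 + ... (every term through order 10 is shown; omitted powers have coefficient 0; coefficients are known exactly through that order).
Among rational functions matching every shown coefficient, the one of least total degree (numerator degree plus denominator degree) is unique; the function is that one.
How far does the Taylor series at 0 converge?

No rational of total degree below 9 reproduces all 11 coefficients; solving the [2/7] Pade equations on them gives f(ψ) = (-ψ**2/6 + ψ + 25/27)/((ψ - 1/5)**3*(ψ**2 + 5*ψ + 1/2)**2), whose expansion matches every shown term.
Denominator factor (ψ - 1/5)^3: pole of order 3 at 1/5, modulus 1/5.
Denominator factor (ψ**2 + 5*ψ + 1/2)^2: discriminant 23, real irrational roots -5/2 + (1/2)*sqrt(23) and -5/2 - (1/2)*sqrt(23); poles of order 2, moduli 5/2 - (1/2)*sqrt(23) and 5/2 + (1/2)*sqrt(23).
The radius of convergence is the smallest modulus among the singular points: 5/2 - (1/2)*sqrt(23).

The radius of convergence is 5/2 - (1/2)*sqrt(23).
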